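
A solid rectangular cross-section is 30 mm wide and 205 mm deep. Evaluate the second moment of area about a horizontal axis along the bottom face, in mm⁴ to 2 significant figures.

The section: 30 × 205, A = 6 150 mm², y = 102.5 mm, Ī = 21 537 813 mm⁴.
Transfer it to the base of the section using Ī + A·d² with d = y − 0:
  the section: d = 102.5 mm → contributes +86 151 250 mm⁴
Total I = 86 151 250 mm⁴.

I_base ≈ 8.6 × 10⁷ mm⁴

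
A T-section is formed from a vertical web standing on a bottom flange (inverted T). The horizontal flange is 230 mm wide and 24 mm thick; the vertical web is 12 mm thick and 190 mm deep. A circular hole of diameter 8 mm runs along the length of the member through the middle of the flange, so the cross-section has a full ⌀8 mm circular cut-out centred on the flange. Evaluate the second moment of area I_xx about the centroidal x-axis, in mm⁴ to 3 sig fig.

Treat the section as a set of non-overlapping primitives; coordinates are from the bounding-box lower-left.
Flange: 230 × 24, A = 5 520 mm², y = 12 mm, Ī = 264 960 mm⁴.
Web: 12 × 190, A = 2 280 mm², y = 119 mm, Ī = 6 859 000 mm⁴.
Hole (subtracted): ⌀8, A = 50.265 mm², y = 12 mm, Ī = 201.06 mm⁴.
Centroid: ȳ = ΣA·y / ΣA = 43.48 mm.
Transfer each piece to the centroidal x-axis using Ī + A·d² with d = y − 43.48:
  flange: d = -31.48 mm → contributes +5 735 153 mm⁴
  web: d = 75.52 mm → contributes +19 862 530 mm⁴
  hole: d = -31.48 mm → contributes −50 013 mm⁴
Total I = 25 547 670 mm⁴.

I_xx ≈ 2.55 × 10⁷ mm⁴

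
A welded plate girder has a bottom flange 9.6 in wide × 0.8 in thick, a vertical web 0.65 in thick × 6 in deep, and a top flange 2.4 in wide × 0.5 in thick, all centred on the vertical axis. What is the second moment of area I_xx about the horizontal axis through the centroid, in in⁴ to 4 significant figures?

Split into non-overlapping primitives; take the origin at the lower-left of the bounding box.
Bottom plate: 9.6 × 0.8, A = 7.68 in², y = 0.4 in, Ī = 0.4096 in⁴.
Web plate: 0.65 × 6, A = 3.9 in², y = 3.8 in, Ī = 11.7 in⁴.
Top plate: 2.4 × 0.5, A = 1.2 in², y = 7.05 in, Ī = 0.025 in⁴.
Centroid: ȳ = ΣA·y / ΣA = 2.06197 in.
Transfer each piece to the horizontal axis through the centroid using Ī + A·d² with d = y − 2.06197:
  bottom plate: d = -1.66197 in → contributes +21.6229 in⁴
  web plate: d = 1.73803 in → contributes +23.4809 in⁴
  top plate: d = 4.98803 in → contributes +29.8815 in⁴
Total I = 74.9853 in⁴.

I_xx ≈ 74.99 in⁴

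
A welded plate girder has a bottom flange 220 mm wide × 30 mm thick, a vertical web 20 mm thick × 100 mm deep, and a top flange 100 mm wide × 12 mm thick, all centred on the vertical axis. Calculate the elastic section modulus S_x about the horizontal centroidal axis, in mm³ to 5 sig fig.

Treat the section as a set of non-overlapping primitives; coordinates are from the bounding-box lower-left.
Bottom plate: 220 × 30, A = 6 600 mm², y = 15 mm, Ī = 495 000 mm⁴.
Web plate: 20 × 100, A = 2 000 mm², y = 80 mm, Ī = 1 666 667 mm⁴.
Top plate: 100 × 12, A = 1 200 mm², y = 136 mm, Ī = 14 400 mm⁴.
Centroid: ȳ = ΣA·y / ΣA = 43.08163 mm.
Transfer each piece to the horizontal centroidal axis using Ī + A·d² with d = y − 43.08163:
  bottom plate: d = -28.08163 mm → contributes +5 699 615 mm⁴
  web plate: d = 36.91837 mm → contributes +4 392 598 mm⁴
  top plate: d = 92.91837 mm → contributes +10 374 988 mm⁴
Total I = 20 467 201 mm⁴.
Extreme fibre distance c = 98.91837 mm; S = I/c = 206 910 mm³.

S_x ≈ 2.0691 × 10⁵ mm³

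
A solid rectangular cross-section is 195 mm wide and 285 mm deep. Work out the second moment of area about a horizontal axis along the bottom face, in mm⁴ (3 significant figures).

The section: 195 × 285, A = 55 575 mm², y = 142.5 mm, Ī = 376 173 281 mm⁴.
Transfer it to a horizontal axis along the bottom face using Ī + A·d² with d = y − 0:
  the section: d = 142.5 mm → contributes +1 504 693 125 mm⁴
Total I = 1 504 693 125 mm⁴.

I_base ≈ 1.50 × 10⁹ mm⁴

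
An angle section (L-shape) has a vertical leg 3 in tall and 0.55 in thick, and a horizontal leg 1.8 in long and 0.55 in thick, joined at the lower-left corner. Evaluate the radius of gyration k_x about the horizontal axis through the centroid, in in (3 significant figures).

Decompose the section into non-overlapping parts with the origin at the bottom-left of its bounding rectangle.
Vertical leg: 0.55 × 3, A = 1.65 in², y = 1.5 in, Ī = 1.2375 in⁴.
Horizontal leg (remainder): 1.25 × 0.55, A = 0.6875 in², y = 0.275 in, Ī = 0.017331 in⁴.
Centroid: ȳ = ΣA·y / ΣA = 1.1397 in.
Transfer each piece to the horizontal axis through the centroid using Ī + A·d² with d = y − 1.1397:
  vertical leg: d = 0.36029 in → contributes +1.4517 in⁴
  horizontal leg (remainder): d = -0.86471 in → contributes +0.53139 in⁴
Total I = 1.9831 in⁴.
Radius of gyration: k = √(I/A) = √(1.9831 / 2.3375) = 0.92107 in.

k_x ≈ 0.921 in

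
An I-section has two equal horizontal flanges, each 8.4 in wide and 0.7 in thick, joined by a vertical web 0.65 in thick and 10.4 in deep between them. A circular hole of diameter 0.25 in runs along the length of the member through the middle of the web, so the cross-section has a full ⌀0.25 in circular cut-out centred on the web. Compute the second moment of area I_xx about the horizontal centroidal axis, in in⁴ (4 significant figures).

Treat the section as a set of non-overlapping primitives; coordinates are from the bounding-box lower-left.
Bottom flange: 8.4 × 0.7, A = 5.88 in², y = 0.35 in, Ī = 0.2401 in⁴.
Web: 0.65 × 10.4, A = 6.76 in², y = 5.9 in, Ī = 60.9301 in⁴.
Top flange: 8.4 × 0.7, A = 5.88 in², y = 11.45 in, Ī = 0.2401 in⁴.
Hole (subtracted): ⌀0.25, A = 0.0490874 in², y = 5.9 in, Ī = 0.000191748 in⁴.
By symmetry the centroid is at mid-height, ȳ = 5.9 in.
Transfer each piece to the horizontal centroidal axis using Ī + A·d² with d = y − 5.9:
  bottom flange: d = -5.55 in → contributes +181.359 in⁴
  web: d = 0 in → contributes +60.9301 in⁴
  top flange: d = 5.55 in → contributes +181.359 in⁴
  hole: d = 0 in → contributes −0.000191748 in⁴
Total I = 423.648 in⁴.

I_xx ≈ 423.6 in⁴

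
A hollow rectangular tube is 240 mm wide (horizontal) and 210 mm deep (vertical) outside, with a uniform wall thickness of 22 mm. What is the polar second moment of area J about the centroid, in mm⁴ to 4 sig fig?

J ≈ 2.483 × 10⁸ mm⁴

Decompose the section into non-overlapping parts with the origin at the bottom-left of its bounding rectangle.
Outer rectangle: 240 × 210, A = 50 400 mm², y = 105 mm, Ī = 185 220 000 mm⁴.
Inner void (subtracted): 196 × 166, A = 32 536 mm², y = 105 mm, Ī = 74 713 501 mm⁴.
By symmetry the centroid is at mid-height, ȳ = 105 mm.
All pieces are centred on the centroidal x-axis, so I = ΣĪ (holes subtracted) = 110 506 499 mm⁴.
Repeating about the centroidal y-axis gives I_y = 137 761 419 mm⁴.
Polar second moment: J = I_x + I_y = 248 267 917 mm⁴.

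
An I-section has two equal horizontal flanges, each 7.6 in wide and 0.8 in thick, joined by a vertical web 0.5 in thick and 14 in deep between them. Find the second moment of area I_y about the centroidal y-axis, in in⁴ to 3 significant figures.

I_y ≈ 58.7 in⁴

Split into non-overlapping primitives; take the origin at the lower-left of the bounding box.
Bottom flange: 7.6 × 0.8, A = 6.08 in², x = 3.8 in, Ī = 29.265 in⁴.
Web: 0.5 × 14, A = 7 in², x = 3.8 in, Ī = 0.14583 in⁴.
Top flange: 7.6 × 0.8, A = 6.08 in², x = 3.8 in, Ī = 29.265 in⁴.
By symmetry the centroid is at mid-width, x̄ = 3.8 in.
All pieces are centred on the centroidal y-axis, so I = ΣĪ = 58.676 in⁴.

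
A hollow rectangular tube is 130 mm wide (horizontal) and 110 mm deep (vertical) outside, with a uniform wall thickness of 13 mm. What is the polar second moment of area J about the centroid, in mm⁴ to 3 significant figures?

J ≈ 2.15 × 10⁷ mm⁴

Decompose the section into non-overlapping parts with the origin at the bottom-left of its bounding rectangle.
Outer rectangle: 130 × 110, A = 14 300 mm², y = 55 mm, Ī = 14 419 167 mm⁴.
Inner void (subtracted): 104 × 84, A = 8 736 mm², y = 55 mm, Ī = 5 136 768 mm⁴.
By symmetry the centroid is at mid-height, ȳ = 55 mm.
All pieces are centred on the centroidal x-axis, so I = ΣĪ (holes subtracted) = 9 282 399 mm⁴.
Repeating about the centroidal y-axis gives I_y = 12 265 119 mm⁴.
Polar second moment: J = I_x + I_y = 21 547 517 mm⁴.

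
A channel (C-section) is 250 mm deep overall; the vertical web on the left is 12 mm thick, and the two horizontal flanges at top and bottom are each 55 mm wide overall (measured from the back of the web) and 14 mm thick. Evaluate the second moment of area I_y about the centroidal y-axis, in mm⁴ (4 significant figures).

I_y ≈ 8.713 × 10⁵ mm⁴

Break the section into simple shapes (no overlaps), measuring from the bottom-left corner of the bounding box.
Web: 12 × 250, A = 3 000 mm², x = 6 mm, Ī = 36 000 mm⁴.
Top flange (beyond web): 43 × 14, A = 602 mm², x = 33.5 mm, Ī = 92758.2 mm⁴.
Bottom flange (beyond web): 43 × 14, A = 602 mm², x = 33.5 mm, Ī = 92758.2 mm⁴.
Centroid: x̄ = ΣA·x / ΣA = 13.8758 mm.
Transfer each piece to the centroidal y-axis using Ī + A·d² with d = x − 13.8758:
  web: d = -7.87583 mm → contributes +222 086 mm⁴
  top flange (beyond web): d = 19.6242 mm → contributes +324 593 mm⁴
  bottom flange (beyond web): d = 19.6242 mm → contributes +324 593 mm⁴
Total I = 871 273 mm⁴.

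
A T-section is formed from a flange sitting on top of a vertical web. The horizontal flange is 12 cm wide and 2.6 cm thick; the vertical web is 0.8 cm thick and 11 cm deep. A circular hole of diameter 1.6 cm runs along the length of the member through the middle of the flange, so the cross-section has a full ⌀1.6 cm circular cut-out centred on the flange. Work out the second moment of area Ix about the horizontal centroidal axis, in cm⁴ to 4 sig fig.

Ix ≈ 418.6 cm⁴

Break the section into simple shapes (no overlaps), measuring from the bottom-left corner of the bounding box.
Flange: 12 × 2.6, A = 31.2 cm², y = 12.3 cm, Ī = 17.576 cm⁴.
Web: 0.8 × 11, A = 8.8 cm², y = 5.5 cm, Ī = 88.7333 cm⁴.
Hole (subtracted): ⌀1.6, A = 2.01062 cm², y = 12.3 cm, Ī = 0.321699 cm⁴.
Centroid: ȳ = ΣA·y / ΣA = 10.7248 cm.
Transfer each piece to the horizontal centroidal axis using Ī + A·d² with d = y − 10.7248:
  flange: d = 1.57518 cm → contributes +94.9889 cm⁴
  web: d = -5.22482 cm → contributes +328.963 cm⁴
  hole: d = 1.57518 cm → contributes −5.31041 cm⁴
Total I = 418.641 cm⁴.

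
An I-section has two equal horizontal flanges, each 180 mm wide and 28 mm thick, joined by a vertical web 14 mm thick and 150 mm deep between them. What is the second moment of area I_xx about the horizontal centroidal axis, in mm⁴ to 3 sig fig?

Split into non-overlapping primitives; take the origin at the lower-left of the bounding box.
Bottom flange: 180 × 28, A = 5 040 mm², y = 14 mm, Ī = 329 280 mm⁴.
Web: 14 × 150, A = 2 100 mm², y = 103 mm, Ī = 3 937 500 mm⁴.
Top flange: 180 × 28, A = 5 040 mm², y = 192 mm, Ī = 329 280 mm⁴.
By symmetry the centroid is at mid-height, ȳ = 103 mm.
Transfer each piece to the horizontal centroidal axis using Ī + A·d² with d = y − 103:
  bottom flange: d = -89 mm → contributes +40 251 120 mm⁴
  web: d = 0 mm → contributes +3 937 500 mm⁴
  top flange: d = 89 mm → contributes +40 251 120 mm⁴
Total I = 84 439 740 mm⁴.

I_xx ≈ 8.44 × 10⁷ mm⁴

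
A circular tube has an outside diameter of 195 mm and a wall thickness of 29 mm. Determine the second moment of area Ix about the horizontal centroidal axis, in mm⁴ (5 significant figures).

Decompose the section into non-overlapping parts with the origin at the bottom-left of its bounding rectangle.
Outer circle: ⌀195, A = 29864.77 mm², y = 97.5 mm, Ī = 70 975 481 mm⁴.
Bore (subtracted): ⌀137, A = 14741.14 mm², y = 97.5 mm, Ī = 17 292 276 mm⁴.
By symmetry the centroid is at mid-height, ȳ = 97.5 mm.
All pieces are centred on the horizontal centroidal axis, so I = ΣĪ (holes subtracted) = 53 683 205 mm⁴.

Ix ≈ 5.3683 × 10⁷ mm⁴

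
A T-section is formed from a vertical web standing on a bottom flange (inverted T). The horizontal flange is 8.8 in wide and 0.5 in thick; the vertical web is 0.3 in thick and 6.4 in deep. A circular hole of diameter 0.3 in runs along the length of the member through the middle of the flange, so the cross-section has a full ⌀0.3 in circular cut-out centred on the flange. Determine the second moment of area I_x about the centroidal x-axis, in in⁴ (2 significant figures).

I_x ≈ 22 in⁴

Split into non-overlapping primitives; take the origin at the lower-left of the bounding box.
Flange: 8.8 × 0.5, A = 4.4 in², y = 0.25 in, Ī = 0.09167 in⁴.
Web: 0.3 × 6.4, A = 1.92 in², y = 3.7 in, Ī = 6.554 in⁴.
Hole (subtracted): ⌀0.3, A = 0.07069 in², y = 0.25 in, Ī = 0.0003976 in⁴.
Centroid: ȳ = ΣA·y / ΣA = 1.31 in.
Transfer each piece to the centroidal x-axis using Ī + A·d² with d = y − 1.31:
  flange: d = -1.06 in → contributes +5.035 in⁴
  web: d = 2.39 in → contributes +17.52 in⁴
  hole: d = -1.06 in → contributes −0.07981 in⁴
Total I = 22.48 in⁴.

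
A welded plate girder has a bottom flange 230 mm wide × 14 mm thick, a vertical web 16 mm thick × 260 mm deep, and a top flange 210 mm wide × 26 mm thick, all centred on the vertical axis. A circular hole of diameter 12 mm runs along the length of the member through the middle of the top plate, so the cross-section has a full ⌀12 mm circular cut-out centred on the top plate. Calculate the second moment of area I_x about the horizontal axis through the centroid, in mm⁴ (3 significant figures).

I_x ≈ 1.85 × 10⁸ mm⁴

Break the section into simple shapes (no overlaps), measuring from the bottom-left corner of the bounding box.
Bottom plate: 230 × 14, A = 3 220 mm², y = 7 mm, Ī = 52 593 mm⁴.
Web plate: 16 × 260, A = 4 160 mm², y = 144 mm, Ī = 23 434 667 mm⁴.
Top plate: 210 × 26, A = 5 460 mm², y = 287 mm, Ī = 307 580 mm⁴.
Hole (subtracted): ⌀12, A = 113.1 mm², y = 287 mm, Ī = 1017.9 mm⁴.
Centroid: ȳ = ΣA·y / ΣA = 169.42 mm.
Transfer each piece to the horizontal axis through the centroid using Ī + A·d² with d = y − 169.42:
  bottom plate: d = -162.42 mm → contributes +84 992 845 mm⁴
  web plate: d = -25.416 mm → contributes +26 121 917 mm⁴
  top plate: d = 117.58 mm → contributes +75 797 512 mm⁴
  hole: d = 117.58 mm → contributes −1 564 701 mm⁴
Total I = 185 347 572 mm⁴.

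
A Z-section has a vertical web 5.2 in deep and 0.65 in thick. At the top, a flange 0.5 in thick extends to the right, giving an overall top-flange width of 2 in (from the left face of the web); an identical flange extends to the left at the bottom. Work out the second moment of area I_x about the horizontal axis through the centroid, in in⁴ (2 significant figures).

Decompose the section into non-overlapping parts with the origin at the bottom-left of its bounding rectangle.
Web: 0.65 × 5.2, A = 3.38 in², y = 2.6 in, Ī = 7.616 in⁴.
Top flange (beyond web): 1.35 × 0.5, A = 0.675 in², y = 4.95 in, Ī = 0.01406 in⁴.
Bottom flange (beyond web): 1.35 × 0.5, A = 0.675 in², y = 0.25 in, Ī = 0.01406 in⁴.
Centroid: ȳ = ΣA·y / ΣA = 2.6 in.
Transfer each piece to the horizontal axis through the centroid using Ī + A·d² with d = y − 2.6:
  web: d = 0 in → contributes +7.616 in⁴
  top flange (beyond web): d = 2.35 in → contributes +3.742 in⁴
  bottom flange (beyond web): d = -2.35 in → contributes +3.742 in⁴
Total I = 15.1 in⁴.

I_x ≈ 15 in⁴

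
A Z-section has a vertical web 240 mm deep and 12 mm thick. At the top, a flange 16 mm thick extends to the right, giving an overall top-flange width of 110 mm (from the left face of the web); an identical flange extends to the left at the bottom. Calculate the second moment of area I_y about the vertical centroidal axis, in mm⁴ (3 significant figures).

I_y ≈ 1.20 × 10⁷ mm⁴

Treat the section as a set of non-overlapping primitives; coordinates are from the bounding-box lower-left.
Web: 12 × 240, A = 2 880 mm², x = 104 mm, Ī = 34 560 mm⁴.
Top flange (beyond web): 98 × 16, A = 1 568 mm², x = 159 mm, Ī = 1 254 923 mm⁴.
Bottom flange (beyond web): 98 × 16, A = 1 568 mm², x = 49 mm, Ī = 1 254 923 mm⁴.
Centroid: x̄ = ΣA·x / ΣA = 104 mm.
Transfer each piece to the vertical centroidal axis using Ī + A·d² with d = x − 104:
  web: d = 0 mm → contributes +34 560 mm⁴
  top flange (beyond web): d = 55 mm → contributes +5 998 123 mm⁴
  bottom flange (beyond web): d = -55 mm → contributes +5 998 123 mm⁴
Total I = 12 030 805 mm⁴.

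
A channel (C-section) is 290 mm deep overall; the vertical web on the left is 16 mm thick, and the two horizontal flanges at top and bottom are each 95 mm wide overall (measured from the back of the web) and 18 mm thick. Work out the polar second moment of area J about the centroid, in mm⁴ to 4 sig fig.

Treat the section as a set of non-overlapping primitives; coordinates are from the bounding-box lower-left.
Web: 16 × 290, A = 4 640 mm², y = 145 mm, Ī = 32 518 667 mm⁴.
Top flange (beyond web): 79 × 18, A = 1 422 mm², y = 281 mm, Ī = 38 394 mm⁴.
Bottom flange (beyond web): 79 × 18, A = 1 422 mm², y = 9 mm, Ī = 38 394 mm⁴.
By symmetry the centroid is at mid-height, ȳ = 145 mm.
Transfer each piece to the centroidal x-axis using Ī + A·d² with d = y − 145:
  web: d = 0 mm → contributes +32 518 667 mm⁴
  top flange (beyond web): d = 136 mm → contributes +26 339 706 mm⁴
  bottom flange (beyond web): d = -136 mm → contributes +26 339 706 mm⁴
Total I = 85 198 079 mm⁴.
For the y-axis: x̄ = 26.0505 mm.
Repeating about the centroidal y-axis gives I_y = 5 556 436 mm⁴.
Polar second moment: J = I_x + I_y = 90 754 514 mm⁴.

J ≈ 9.075 × 10⁷ mm⁴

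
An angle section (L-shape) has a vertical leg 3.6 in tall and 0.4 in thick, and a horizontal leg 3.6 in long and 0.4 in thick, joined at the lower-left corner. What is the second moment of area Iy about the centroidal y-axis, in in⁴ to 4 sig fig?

Treat the section as a set of non-overlapping primitives; coordinates are from the bounding-box lower-left.
Vertical leg: 0.4 × 3.6, A = 1.44 in², x = 0.2 in, Ī = 0.0192 in⁴.
Horizontal leg (remainder): 3.2 × 0.4, A = 1.28 in², x = 2 in, Ī = 1.09227 in⁴.
Centroid: x̄ = ΣA·x / ΣA = 1.04706 in.
Transfer each piece to the centroidal y-axis using Ī + A·d² with d = x − 1.04706:
  vertical leg: d = -0.847059 in → contributes +1.05241 in⁴
  horizontal leg (remainder): d = 0.952941 in → contributes +2.25463 in⁴
Total I = 3.30704 in⁴.

Iy ≈ 3.307 in⁴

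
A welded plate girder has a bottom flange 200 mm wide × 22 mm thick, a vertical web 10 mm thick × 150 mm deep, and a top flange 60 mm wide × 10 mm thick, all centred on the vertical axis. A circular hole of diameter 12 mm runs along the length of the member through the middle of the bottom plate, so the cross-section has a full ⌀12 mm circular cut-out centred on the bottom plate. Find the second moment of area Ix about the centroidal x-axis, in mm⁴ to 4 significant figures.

Treat the section as a set of non-overlapping primitives; coordinates are from the bounding-box lower-left.
Bottom plate: 200 × 22, A = 4 400 mm², y = 11 mm, Ī = 177 467 mm⁴.
Web plate: 10 × 150, A = 1 500 mm², y = 97 mm, Ī = 2 812 500 mm⁴.
Top plate: 60 × 10, A = 600 mm², y = 177 mm, Ī = 5 000 mm⁴.
Hole (subtracted): ⌀12, A = 113.097 mm², y = 11 mm, Ī = 1017.88 mm⁴.
Centroid: ȳ = ΣA·y / ΣA = 46.792 mm.
Transfer each piece to the centroidal x-axis using Ī + A·d² with d = y − 46.792:
  bottom plate: d = -35.792 mm → contributes +5 814 162 mm⁴
  web plate: d = 50.208 mm → contributes +6 593 765 mm⁴
  top plate: d = 130.208 mm → contributes +10 177 474 mm⁴
  hole: d = -35.792 mm → contributes −145 903 mm⁴
Total I = 22 439 498 mm⁴.

Ix ≈ 2.244 × 10⁷ mm⁴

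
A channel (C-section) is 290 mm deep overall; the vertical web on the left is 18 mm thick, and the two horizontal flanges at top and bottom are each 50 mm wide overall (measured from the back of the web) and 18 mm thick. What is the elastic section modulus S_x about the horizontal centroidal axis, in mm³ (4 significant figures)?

S_x ≈ 3.995 × 10⁵ mm³

Decompose the section into non-overlapping parts with the origin at the bottom-left of its bounding rectangle.
Web: 18 × 290, A = 5 220 mm², y = 145 mm, Ī = 36 583 500 mm⁴.
Top flange (beyond web): 32 × 18, A = 576 mm², y = 281 mm, Ī = 15 552 mm⁴.
Bottom flange (beyond web): 32 × 18, A = 576 mm², y = 9 mm, Ī = 15 552 mm⁴.
By symmetry the centroid is at mid-height, ȳ = 145 mm.
Transfer each piece to the horizontal centroidal axis using Ī + A·d² with d = y − 145:
  web: d = 0 mm → contributes +36 583 500 mm⁴
  top flange (beyond web): d = 136 mm → contributes +10 669 248 mm⁴
  bottom flange (beyond web): d = -136 mm → contributes +10 669 248 mm⁴
Total I = 57 921 996 mm⁴.
Extreme fibre distance c = 145 mm; S = I/c = 399 462 mm³.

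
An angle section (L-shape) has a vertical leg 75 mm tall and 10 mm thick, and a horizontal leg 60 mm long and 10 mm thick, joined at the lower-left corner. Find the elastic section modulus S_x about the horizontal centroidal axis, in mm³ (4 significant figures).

Decompose the section into non-overlapping parts with the origin at the bottom-left of its bounding rectangle.
Vertical leg: 10 × 75, A = 750 mm², y = 37.5 mm, Ī = 351 563 mm⁴.
Horizontal leg (remainder): 50 × 10, A = 500 mm², y = 5 mm, Ī = 4166.67 mm⁴.
Centroid: ȳ = ΣA·y / ΣA = 24.5 mm.
Transfer each piece to the horizontal centroidal axis using Ī + A·d² with d = y − 24.5:
  vertical leg: d = 13 mm → contributes +478 313 mm⁴
  horizontal leg (remainder): d = -19.5 mm → contributes +194 292 mm⁴
Total I = 672 604 mm⁴.
Extreme fibre distance c = 50.5 mm; S = I/c = 13318.9 mm³.

S_x ≈ 1.332 × 10⁴ mm³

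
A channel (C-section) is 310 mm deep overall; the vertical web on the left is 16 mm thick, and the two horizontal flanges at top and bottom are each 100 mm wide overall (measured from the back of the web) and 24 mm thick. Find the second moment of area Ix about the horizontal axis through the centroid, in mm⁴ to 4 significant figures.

Ix ≈ 1.224 × 10⁸ mm⁴

Decompose the section into non-overlapping parts with the origin at the bottom-left of its bounding rectangle.
Web: 16 × 310, A = 4 960 mm², y = 155 mm, Ī = 39 721 333 mm⁴.
Top flange (beyond web): 84 × 24, A = 2 016 mm², y = 298 mm, Ī = 96 768 mm⁴.
Bottom flange (beyond web): 84 × 24, A = 2 016 mm², y = 12 mm, Ī = 96 768 mm⁴.
By symmetry the centroid is at mid-height, ȳ = 155 mm.
Transfer each piece to the horizontal axis through the centroid using Ī + A·d² with d = y − 155:
  web: d = 0 mm → contributes +39 721 333 mm⁴
  top flange (beyond web): d = 143 mm → contributes +41 321 952 mm⁴
  bottom flange (beyond web): d = -143 mm → contributes +41 321 952 mm⁴
Total I = 122 365 237 mm⁴.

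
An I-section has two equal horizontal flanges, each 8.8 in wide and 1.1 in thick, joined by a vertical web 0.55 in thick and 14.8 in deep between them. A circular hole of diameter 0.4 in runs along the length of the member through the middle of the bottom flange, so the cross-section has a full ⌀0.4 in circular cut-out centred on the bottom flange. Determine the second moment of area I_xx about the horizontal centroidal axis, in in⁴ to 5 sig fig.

Break the section into simple shapes (no overlaps), measuring from the bottom-left corner of the bounding box.
Bottom flange: 8.8 × 1.1, A = 9.68 in², y = 0.55 in, Ī = 0.9760667 in⁴.
Web: 0.55 × 14.8, A = 8.14 in², y = 8.5 in, Ī = 148.5821 in⁴.
Top flange: 8.8 × 1.1, A = 9.68 in², y = 16.45 in, Ī = 0.9760667 in⁴.
Hole (subtracted): ⌀0.4, A = 0.1256637 in², y = 0.55 in, Ī = 0.001256637 in⁴.
Centroid: ȳ = ΣA·y / ΣA = 8.536495 in.
Transfer each piece to the horizontal centroidal axis using Ī + A·d² with d = y − 8.536495:
  bottom flange: d = -7.986495 in → contributes +618.4062 in⁴
  web: d = -0.036495 in → contributes +148.593 in⁴
  top flange: d = 7.913505 in → contributes +607.1721 in⁴
  hole: d = -7.986495 in → contributes −8.016603 in⁴
Total I = 1366.155 in⁴.

I_xx ≈ 1366.2 in⁴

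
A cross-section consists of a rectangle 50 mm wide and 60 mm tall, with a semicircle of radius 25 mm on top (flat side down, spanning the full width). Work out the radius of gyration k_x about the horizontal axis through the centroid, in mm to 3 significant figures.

k_x ≈ 23.3 mm

Split into non-overlapping primitives; take the origin at the lower-left of the bounding box.
Rectangular body: 50 × 60, A = 3 000 mm², y = 30 mm, Ī = 900 000 mm⁴.
Semicircular cap: semicircle r = 25, A = 981.75 mm², y = 70.61 mm, Ī = 42 874 mm⁴.
Centroid: ȳ = ΣA·y / ΣA = 40.013 mm.
Transfer each piece to the horizontal axis through the centroid using Ī + A·d² with d = y − 40.013:
  rectangular body: d = -10.013 mm → contributes +1 200 778 mm⁴
  semicircular cap: d = 30.597 mm → contributes +961 985 mm⁴
Total I = 2 162 763 mm⁴.
Radius of gyration: k = √(I/A) = √(2 162 763 / 3981.7) = 23.306 mm.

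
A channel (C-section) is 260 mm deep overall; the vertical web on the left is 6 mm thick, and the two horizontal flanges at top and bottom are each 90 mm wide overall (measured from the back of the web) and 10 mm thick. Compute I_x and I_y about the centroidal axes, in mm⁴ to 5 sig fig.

I_x ≈ 3.5052 × 10⁷ mm⁴, I_y ≈ 2.6305 × 10⁶ mm⁴

Split into non-overlapping primitives; take the origin at the lower-left of the bounding box.
Web: 6 × 260, A = 1 560 mm², y = 130 mm, Ī = 8 788 000 mm⁴.
Top flange (beyond web): 84 × 10, A = 840 mm², y = 255 mm, Ī = 7 000 mm⁴.
Bottom flange (beyond web): 84 × 10, A = 840 mm², y = 5 mm, Ī = 7 000 mm⁴.
By symmetry the centroid is at mid-height, ȳ = 130 mm.
Transfer each piece to the centroidal x-axis using Ī + A·d² with d = y − 130:
  web: d = 0 mm → contributes +8 788 000 mm⁴
  top flange (beyond web): d = 125 mm → contributes +13 132 000 mm⁴
  bottom flange (beyond web): d = -125 mm → contributes +13 132 000 mm⁴
Total I = 35 052 000 mm⁴.
For the y-axis: x̄ = 26.33333 mm.
Repeating about the centroidal y-axis gives I_y = 2 630 520 mm⁴.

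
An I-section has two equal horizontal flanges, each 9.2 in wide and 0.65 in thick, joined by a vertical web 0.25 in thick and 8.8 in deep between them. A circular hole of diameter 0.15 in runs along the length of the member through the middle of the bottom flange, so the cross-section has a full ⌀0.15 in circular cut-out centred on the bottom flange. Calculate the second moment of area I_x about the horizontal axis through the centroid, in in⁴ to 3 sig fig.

I_x ≈ 281 in⁴

Treat the section as a set of non-overlapping primitives; coordinates are from the bounding-box lower-left.
Bottom flange: 9.2 × 0.65, A = 5.98 in², y = 0.325 in, Ī = 0.21055 in⁴.
Web: 0.25 × 8.8, A = 2.2 in², y = 5.05 in, Ī = 14.197 in⁴.
Top flange: 9.2 × 0.65, A = 5.98 in², y = 9.775 in, Ī = 0.21055 in⁴.
Hole (subtracted): ⌀0.15, A = 0.017671 in², y = 0.325 in, Ī = 0.00002485 in⁴.
Centroid: ȳ = ΣA·y / ΣA = 5.0559 in.
Transfer each piece to the horizontal axis through the centroid using Ī + A·d² with d = y − 5.0559:
  bottom flange: d = -4.7309 in → contributes +134.05 in⁴
  web: d = -0.0059041 in → contributes +14.197 in⁴
  top flange: d = 4.7191 in → contributes +133.38 in⁴
  hole: d = -4.7309 in → contributes −0.39554 in⁴
Total I = 281.24 in⁴.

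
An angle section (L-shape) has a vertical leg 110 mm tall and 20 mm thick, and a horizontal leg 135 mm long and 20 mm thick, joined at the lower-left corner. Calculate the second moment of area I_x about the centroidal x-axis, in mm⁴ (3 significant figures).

I_x ≈ 4.57 × 10⁶ mm⁴

Treat the section as a set of non-overlapping primitives; coordinates are from the bounding-box lower-left.
Vertical leg: 20 × 110, A = 2 200 mm², y = 55 mm, Ī = 2 218 333 mm⁴.
Horizontal leg (remainder): 115 × 20, A = 2 300 mm², y = 10 mm, Ī = 76 667 mm⁴.
Centroid: ȳ = ΣA·y / ΣA = 32 mm.
Transfer each piece to the centroidal x-axis using Ī + A·d² with d = y − 32:
  vertical leg: d = 23 mm → contributes +3 382 133 mm⁴
  horizontal leg (remainder): d = -22 mm → contributes +1 189 867 mm⁴
Total I = 4 572 000 mm⁴.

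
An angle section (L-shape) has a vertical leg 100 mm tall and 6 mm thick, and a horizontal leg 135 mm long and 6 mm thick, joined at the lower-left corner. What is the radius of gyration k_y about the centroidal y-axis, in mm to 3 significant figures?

k_y ≈ 43.6 mm

Decompose the section into non-overlapping parts with the origin at the bottom-left of its bounding rectangle.
Vertical leg: 6 × 100, A = 600 mm², x = 3 mm, Ī = 1 800 mm⁴.
Horizontal leg (remainder): 129 × 6, A = 774 mm², x = 70.5 mm, Ī = 1 073 345 mm⁴.
Centroid: x̄ = ΣA·x / ΣA = 41.024 mm.
Transfer each piece to the centroidal y-axis using Ī + A·d² with d = x − 41.024:
  vertical leg: d = -38.024 mm → contributes +869 296 mm⁴
  horizontal leg (remainder): d = 29.476 mm → contributes +1 745 822 mm⁴
Total I = 2 615 117 mm⁴.
Radius of gyration: k = √(I/A) = √(2 615 117 / 1 374) = 43.627 mm.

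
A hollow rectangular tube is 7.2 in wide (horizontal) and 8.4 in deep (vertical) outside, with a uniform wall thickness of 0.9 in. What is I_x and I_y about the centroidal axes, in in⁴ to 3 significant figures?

Break the section into simple shapes (no overlaps), measuring from the bottom-left corner of the bounding box.
Outer rectangle: 7.2 × 8.4, A = 60.48 in², y = 4.2 in, Ī = 355.62 in⁴.
Inner void (subtracted): 5.4 × 6.6, A = 35.64 in², y = 4.2 in, Ī = 129.37 in⁴.
By symmetry the centroid is at mid-height, ȳ = 4.2 in.
All pieces are centred on the centroidal x-axis, so I = ΣĪ (holes subtracted) = 226.25 in⁴.
Repeating about the centroidal y-axis gives I_y = 174.67 in⁴.

I_x ≈ 226 in⁴, I_y ≈ 175 in⁴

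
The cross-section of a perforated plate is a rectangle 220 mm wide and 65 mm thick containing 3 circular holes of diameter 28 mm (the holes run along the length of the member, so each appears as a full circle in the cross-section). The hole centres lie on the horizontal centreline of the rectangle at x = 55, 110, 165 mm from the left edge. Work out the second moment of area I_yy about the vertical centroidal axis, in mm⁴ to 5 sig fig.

I_yy ≈ 5.3861 × 10⁷ mm⁴

Break the section into simple shapes (no overlaps), measuring from the bottom-left corner of the bounding box.
Plate: 220 × 65, A = 14 300 mm², x = 110 mm, Ī = 57 676 667 mm⁴.
Hole 1 (subtracted): ⌀28, A = 615.7522 mm², x = 55 mm, Ī = 30171.86 mm⁴.
Hole 2 (subtracted): ⌀28, A = 615.7522 mm², x = 110 mm, Ī = 30171.86 mm⁴.
Hole 3 (subtracted): ⌀28, A = 615.7522 mm², x = 165 mm, Ī = 30171.86 mm⁴.
By symmetry the centroid is at mid-width, x̄ = 110 mm.
Transfer each piece to the vertical centroidal axis using Ī + A·d² with d = x − 110:
  plate: d = 0 mm → contributes +57 676 667 mm⁴
  hole 1: d = -55 mm → contributes −1 892 822 mm⁴
  hole 2: d = 0 mm → contributes −30171.86 mm⁴
  hole 3: d = 55 mm → contributes −1 892 822 mm⁴
Total I = 53 860 851 mm⁴.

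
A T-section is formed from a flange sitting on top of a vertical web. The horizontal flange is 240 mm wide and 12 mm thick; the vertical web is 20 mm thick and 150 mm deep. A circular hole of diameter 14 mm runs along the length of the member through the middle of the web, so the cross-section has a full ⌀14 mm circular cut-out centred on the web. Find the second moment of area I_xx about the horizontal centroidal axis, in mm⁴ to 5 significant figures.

I_xx ≈ 1.5050 × 10⁷ mm⁴

Break the section into simple shapes (no overlaps), measuring from the bottom-left corner of the bounding box.
Flange: 240 × 12, A = 2 880 mm², y = 156 mm, Ī = 34 560 mm⁴.
Web: 20 × 150, A = 3 000 mm², y = 75 mm, Ī = 5 625 000 mm⁴.
Hole (subtracted): ⌀14, A = 153.938 mm², y = 75 mm, Ī = 1885.741 mm⁴.
Centroid: ȳ = ΣA·y / ΣA = 115.74 mm.
Transfer each piece to the horizontal centroidal axis using Ī + A·d² with d = y − 115.74:
  flange: d = 40.25996 mm → contributes +4 702 649 mm⁴
  web: d = -40.74004 mm → contributes +10 604 253 mm⁴
  hole: d = -40.74004 mm → contributes −257384.5 mm⁴
Total I = 15 049 517 mm⁴.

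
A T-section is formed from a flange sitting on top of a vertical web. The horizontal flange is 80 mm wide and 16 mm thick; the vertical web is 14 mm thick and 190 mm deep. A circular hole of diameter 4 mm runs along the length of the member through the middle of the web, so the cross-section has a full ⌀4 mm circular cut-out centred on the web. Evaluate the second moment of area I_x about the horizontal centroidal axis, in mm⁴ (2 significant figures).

Treat the section as a set of non-overlapping primitives; coordinates are from the bounding-box lower-left.
Flange: 80 × 16, A = 1 280 mm², y = 198 mm, Ī = 27 307 mm⁴.
Web: 14 × 190, A = 2 660 mm², y = 95 mm, Ī = 8 002 167 mm⁴.
Hole (subtracted): ⌀4, A = 12.57 mm², y = 95 mm, Ī = 12.57 mm⁴.
Centroid: ȳ = ΣA·y / ΣA = 128.6 mm.
Transfer each piece to the horizontal centroidal axis using Ī + A·d² with d = y − 128.6:
  flange: d = 69.43 mm → contributes +6 197 757 mm⁴
  web: d = -33.57 mm → contributes +10 999 661 mm⁴
  hole: d = -33.57 mm → contributes −14 173 mm⁴
Total I = 17 183 244 mm⁴.

I_x ≈ 1.7 × 10⁷ mm⁴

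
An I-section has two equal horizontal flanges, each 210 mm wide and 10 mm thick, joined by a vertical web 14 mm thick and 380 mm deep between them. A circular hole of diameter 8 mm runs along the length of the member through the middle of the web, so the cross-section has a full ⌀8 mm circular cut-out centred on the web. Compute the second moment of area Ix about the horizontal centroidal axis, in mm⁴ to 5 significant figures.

Ix ≈ 2.2376 × 10⁸ mm⁴

Split into non-overlapping primitives; take the origin at the lower-left of the bounding box.
Bottom flange: 210 × 10, A = 2 100 mm², y = 5 mm, Ī = 17 500 mm⁴.
Web: 14 × 380, A = 5 320 mm², y = 200 mm, Ī = 64 017 333 mm⁴.
Top flange: 210 × 10, A = 2 100 mm², y = 395 mm, Ī = 17 500 mm⁴.
Hole (subtracted): ⌀8, A = 50.26548 mm², y = 200 mm, Ī = 201.0619 mm⁴.
By symmetry the centroid is at mid-height, ȳ = 200 mm.
Transfer each piece to the horizontal centroidal axis using Ī + A·d² with d = y − 200:
  bottom flange: d = -195 mm → contributes +79 870 000 mm⁴
  web: d = 0 mm → contributes +64 017 333 mm⁴
  top flange: d = 195 mm → contributes +79 870 000 mm⁴
  hole: d = 0 mm → contributes −201.0619 mm⁴
Total I = 223 757 132 mm⁴.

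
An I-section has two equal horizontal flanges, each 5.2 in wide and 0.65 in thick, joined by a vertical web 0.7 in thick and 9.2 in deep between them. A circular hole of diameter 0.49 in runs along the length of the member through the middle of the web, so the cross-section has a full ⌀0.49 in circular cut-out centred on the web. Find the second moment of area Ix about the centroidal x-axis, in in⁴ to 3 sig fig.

Break the section into simple shapes (no overlaps), measuring from the bottom-left corner of the bounding box.
Bottom flange: 5.2 × 0.65, A = 3.38 in², y = 0.325 in, Ī = 0.119 in⁴.
Web: 0.7 × 9.2, A = 6.44 in², y = 5.25 in, Ī = 45.423 in⁴.
Top flange: 5.2 × 0.65, A = 3.38 in², y = 10.175 in, Ī = 0.119 in⁴.
Hole (subtracted): ⌀0.49, A = 0.18857 in², y = 5.25 in, Ī = 0.0028298 in⁴.
By symmetry the centroid is at mid-height, ȳ = 5.25 in.
Transfer each piece to the centroidal x-axis using Ī + A·d² with d = y − 5.25:
  bottom flange: d = -4.925 in → contributes +82.103 in⁴
  web: d = 0 in → contributes +45.423 in⁴
  top flange: d = 4.925 in → contributes +82.103 in⁴
  hole: d = 0 in → contributes −0.0028298 in⁴
Total I = 209.63 in⁴.

Ix ≈ 210 in⁴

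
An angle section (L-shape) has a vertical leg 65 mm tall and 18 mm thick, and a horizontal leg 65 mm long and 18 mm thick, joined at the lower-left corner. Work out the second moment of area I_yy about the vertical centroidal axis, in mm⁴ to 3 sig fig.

I_yy ≈ 7.06 × 10⁵ mm⁴

Split into non-overlapping primitives; take the origin at the lower-left of the bounding box.
Vertical leg: 18 × 65, A = 1 170 mm², x = 9 mm, Ī = 31 590 mm⁴.
Horizontal leg (remainder): 47 × 18, A = 846 mm², x = 41.5 mm, Ī = 155 735 mm⁴.
Centroid: x̄ = ΣA·x / ΣA = 22.638 mm.
Transfer each piece to the vertical centroidal axis using Ī + A·d² with d = x − 22.638:
  vertical leg: d = -13.638 mm → contributes +249 217 mm⁴
  horizontal leg (remainder): d = 18.862 mm → contributes +456 708 mm⁴
Total I = 705 924 mm⁴.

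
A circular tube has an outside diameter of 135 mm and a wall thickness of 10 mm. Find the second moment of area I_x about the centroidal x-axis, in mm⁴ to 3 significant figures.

I_x ≈ 7.72 × 10⁶ mm⁴

Treat the section as a set of non-overlapping primitives; coordinates are from the bounding-box lower-left.
Outer circle: ⌀135, A = 14 314 mm², y = 67.5 mm, Ī = 16 304 406 mm⁴.
Bore (subtracted): ⌀115, A = 10 387 mm², y = 67.5 mm, Ī = 8 585 414 mm⁴.
By symmetry the centroid is at mid-height, ȳ = 67.5 mm.
All pieces are centred on the centroidal x-axis, so I = ΣĪ (holes subtracted) = 7 718 991 mm⁴.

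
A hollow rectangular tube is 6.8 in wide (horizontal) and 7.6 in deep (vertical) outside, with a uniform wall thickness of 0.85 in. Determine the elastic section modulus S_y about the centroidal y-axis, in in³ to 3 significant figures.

Treat the section as a set of non-overlapping primitives; coordinates are from the bounding-box lower-left.
Outer rectangle: 6.8 × 7.6, A = 51.68 in², x = 3.4 in, Ī = 199.14 in⁴.
Inner void (subtracted): 5.1 × 5.9, A = 30.09 in², x = 3.4 in, Ī = 65.22 in⁴.
By symmetry the centroid is at mid-width, x̄ = 3.4 in.
All pieces are centred on the centroidal y-axis, so I = ΣĪ (holes subtracted) = 133.92 in⁴.
Extreme fibre distance c = 3.4 in; S = I/c = 39.388 in³.

S_y ≈ 39.4 in³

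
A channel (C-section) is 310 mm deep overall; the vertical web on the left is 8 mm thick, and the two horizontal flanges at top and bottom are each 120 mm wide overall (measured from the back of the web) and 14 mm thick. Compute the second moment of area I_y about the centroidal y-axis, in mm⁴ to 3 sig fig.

I_y ≈ 8.28 × 10⁶ mm⁴

Decompose the section into non-overlapping parts with the origin at the bottom-left of its bounding rectangle.
Web: 8 × 310, A = 2 480 mm², x = 4 mm, Ī = 13 227 mm⁴.
Top flange (beyond web): 112 × 14, A = 1 568 mm², x = 64 mm, Ī = 1 639 083 mm⁴.
Bottom flange (beyond web): 112 × 14, A = 1 568 mm², x = 64 mm, Ī = 1 639 083 mm⁴.
Centroid: x̄ = ΣA·x / ΣA = 37.504 mm.
Transfer each piece to the centroidal y-axis using Ī + A·d² with d = x − 37.504:
  web: d = -33.504 mm → contributes +2 797 117 mm⁴
  top flange (beyond web): d = 26.496 mm → contributes +2 739 856 mm⁴
  bottom flange (beyond web): d = 26.496 mm → contributes +2 739 856 mm⁴
Total I = 8 276 828 mm⁴.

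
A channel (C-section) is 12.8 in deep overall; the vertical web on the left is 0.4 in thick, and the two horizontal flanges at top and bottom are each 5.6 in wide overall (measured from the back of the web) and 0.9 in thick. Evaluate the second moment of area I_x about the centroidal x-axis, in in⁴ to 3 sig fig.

I_x ≈ 402 in⁴

Break the section into simple shapes (no overlaps), measuring from the bottom-left corner of the bounding box.
Web: 0.4 × 12.8, A = 5.12 in², y = 6.4 in, Ī = 69.905 in⁴.
Top flange (beyond web): 5.2 × 0.9, A = 4.68 in², y = 12.35 in, Ī = 0.3159 in⁴.
Bottom flange (beyond web): 5.2 × 0.9, A = 4.68 in², y = 0.45 in, Ī = 0.3159 in⁴.
By symmetry the centroid is at mid-height, ȳ = 6.4 in.
Transfer each piece to the centroidal x-axis using Ī + A·d² with d = y − 6.4:
  web: d = 0 in → contributes +69.905 in⁴
  top flange (beyond web): d = 5.95 in → contributes +166 in⁴
  bottom flange (beyond web): d = -5.95 in → contributes +166 in⁴
Total I = 401.9 in⁴.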